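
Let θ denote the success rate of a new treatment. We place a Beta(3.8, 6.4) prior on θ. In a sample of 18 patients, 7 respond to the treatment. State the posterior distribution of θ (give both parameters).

Posterior: Beta(10.8, 17.4)

Observing 7 successes and 11 failures updates Beta(3.8, 6.4) by adding the success and failure counts to the two shape parameters: α = 3.8+7 = 10.8, β = 6.4+11 = 17.4.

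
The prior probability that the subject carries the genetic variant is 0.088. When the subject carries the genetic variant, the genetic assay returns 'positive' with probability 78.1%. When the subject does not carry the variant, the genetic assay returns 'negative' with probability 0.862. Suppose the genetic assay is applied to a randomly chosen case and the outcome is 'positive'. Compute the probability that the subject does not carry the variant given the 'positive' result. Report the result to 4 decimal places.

P(¬H | E) ≈ 0.6468

Let H be the event that the subject carries the genetic variant. P(H) = 0.088, so P(¬H) = 0.912. With E the 'positive' result, P(E|H) = 0.781 and P(E|¬H) = 0.138.
P(E) = 0.781·0.088 + 0.138·0.912 = 0.068728 + 0.12586 = 0.19458.
By Bayes' theorem, P(H|E) = 0.068728 / 0.19458 = 0.3532. Hence P(¬H|E) = 1 − 0.3532 = 0.6468.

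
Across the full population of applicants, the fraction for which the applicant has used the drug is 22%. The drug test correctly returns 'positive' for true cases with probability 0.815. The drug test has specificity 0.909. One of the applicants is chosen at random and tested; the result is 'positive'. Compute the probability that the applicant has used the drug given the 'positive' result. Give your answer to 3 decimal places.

P(H | E) ≈ 0.716

Let H be the event that the applicant has used the drug. P(H) = 0.22, so P(¬H) = 0.78. With E the 'positive' result, P(E|H) = 0.815 and P(E|¬H) = 0.091.
P(E) = 0.815·0.22 + 0.091·0.78 = 0.17930 + 0.070980 = 0.25028.
By Bayes' theorem, P(H|E) = 0.17930 / 0.25028 = 0.716.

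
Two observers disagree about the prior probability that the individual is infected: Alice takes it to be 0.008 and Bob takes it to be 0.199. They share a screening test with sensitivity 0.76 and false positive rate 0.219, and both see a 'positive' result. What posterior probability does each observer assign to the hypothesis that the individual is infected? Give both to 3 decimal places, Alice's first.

The likelihood ratio for a 'positive' result is 0.76/0.219 = 3.4703.
Alice: prior odds 0.008/0.992 = 0.0080645; posterior odds 0.027986; posterior probability 0.027.
Bob: prior odds 0.199/0.801 = 0.24844; posterior odds 0.86216; posterior probability 0.463.

Alice: 0.027; Bob: 0.463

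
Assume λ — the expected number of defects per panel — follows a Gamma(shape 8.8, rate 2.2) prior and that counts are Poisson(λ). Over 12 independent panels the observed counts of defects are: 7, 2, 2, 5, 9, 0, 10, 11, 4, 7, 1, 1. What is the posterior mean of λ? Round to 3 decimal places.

Total count ∑xᵢ = 59 over n = 12 panels.
Gamma is conjugate to the Poisson likelihood: posterior is Gamma(shape = 8.8+59 = 67.8, rate = 2.2+12 = 14.2).
Posterior mean = shape/rate = 67.8/14.2 = 4.775.

Posterior mean ≈ 4.775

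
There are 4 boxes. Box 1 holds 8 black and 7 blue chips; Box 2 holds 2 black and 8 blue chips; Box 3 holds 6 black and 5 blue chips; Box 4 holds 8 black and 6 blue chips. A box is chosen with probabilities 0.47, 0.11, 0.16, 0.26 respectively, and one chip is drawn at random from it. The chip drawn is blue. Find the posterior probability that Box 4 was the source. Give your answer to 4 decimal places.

Tabulate prior·likelihood by source: [1] prior 0.47, lik 0.4667, product 0.2193; [2] prior 0.11, lik 0.8, product 0.08800; [3] prior 0.16, lik 0.4545, product 0.07273; [4] prior 0.26, lik 0.4286, product 0.1114.
Normalizing constant = 0.49149; the posterior for Box 4 is its product over the sum, 0.1114/0.49149 = 0.2267.

Posterior probability ≈ 0.2267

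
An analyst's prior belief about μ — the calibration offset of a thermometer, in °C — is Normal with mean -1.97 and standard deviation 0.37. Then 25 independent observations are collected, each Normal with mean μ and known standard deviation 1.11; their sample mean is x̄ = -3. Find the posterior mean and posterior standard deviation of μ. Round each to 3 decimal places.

Prior precision 1/τ₀² = 1/0.37² = 7.30460; data precision n/σ² = 25/1.11² = 20.2906.
Posterior precision = 7.30460 + 20.2906 = 27.5952, giving posterior SD = 1/√27.5952 = 0.190.
Posterior mean = (7.30460·-1.97 + 20.2906·-3) / 27.5952 = -2.727.

Posterior mean ≈ -2.727; posterior SD ≈ 0.190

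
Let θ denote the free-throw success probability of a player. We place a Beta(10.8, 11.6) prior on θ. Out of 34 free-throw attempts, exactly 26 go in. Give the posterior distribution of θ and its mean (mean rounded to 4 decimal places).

Posterior: Beta(36.8, 19.6); mean ≈ 0.6525

The binomial likelihood is conjugate to the Beta prior: with 26 successes and 8 failures, the posterior is Beta(10.8+26, 11.6+8) = Beta(36.8, 19.6).
E[θ | data] = 36.8/(36.8+19.6) = 0.6525.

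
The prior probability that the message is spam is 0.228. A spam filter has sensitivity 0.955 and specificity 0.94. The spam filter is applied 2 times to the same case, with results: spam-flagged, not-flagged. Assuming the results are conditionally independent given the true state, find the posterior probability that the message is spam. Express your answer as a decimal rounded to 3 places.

Let H be the event that the message is spam; start with P(H) = 0.228. P('spam-flagged'|H) = 0.955, P('spam-flagged'|¬H) = 0.06.
Update on result 1 ('spam-flagged'): P(H) ← 0.955·0.2280 / (0.955·0.2280 + 0.06·0.7720) = 0.21774/0.26406 = 0.8246.
Update on result 2 ('not-flagged'): P(H) ← 0.045·0.8246 / (0.045·0.8246 + 0.94·0.1754) = 0.037106/0.20200 = 0.1837.

Posterior P(H) ≈ 0.184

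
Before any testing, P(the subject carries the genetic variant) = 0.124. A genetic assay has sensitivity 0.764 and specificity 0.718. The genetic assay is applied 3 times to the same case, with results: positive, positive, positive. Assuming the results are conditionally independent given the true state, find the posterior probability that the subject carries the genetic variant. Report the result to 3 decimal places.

Posterior P(H) ≈ 0.738

Let H be the event that the subject carries the genetic variant; start with P(H) = 0.124. P('positive'|H) = 0.764, P('positive'|¬H) = 0.282.
Update on result 1 ('positive'): P(H) ← 0.764·0.1240 / (0.764·0.1240 + 0.282·0.8760) = 0.094736/0.34177 = 0.2772.
Update on result 2 ('positive'): P(H) ← 0.764·0.2772 / (0.764·0.2772 + 0.282·0.7228) = 0.21178/0.41561 = 0.5096.
Update on result 3 ('positive'): P(H) ← 0.764·0.5096 / (0.764·0.5096 + 0.282·0.4904) = 0.38930/0.52761 = 0.7379.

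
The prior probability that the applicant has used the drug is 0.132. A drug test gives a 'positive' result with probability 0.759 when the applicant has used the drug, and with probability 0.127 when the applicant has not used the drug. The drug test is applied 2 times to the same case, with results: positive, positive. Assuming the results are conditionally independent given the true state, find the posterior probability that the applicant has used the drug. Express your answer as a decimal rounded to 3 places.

Let H be the event that the applicant has used the drug; start with P(H) = 0.132. P('positive'|H) = 0.759, P('positive'|¬H) = 0.127.
Update on result 1 ('positive'): P(H) ← 0.759·0.1320 / (0.759·0.1320 + 0.127·0.8680) = 0.10019/0.21042 = 0.4761.
Update on result 2 ('positive'): P(H) ← 0.759·0.4761 / (0.759·0.4761 + 0.127·0.5239) = 0.36138/0.42791 = 0.8445.

Posterior P(H) ≈ 0.845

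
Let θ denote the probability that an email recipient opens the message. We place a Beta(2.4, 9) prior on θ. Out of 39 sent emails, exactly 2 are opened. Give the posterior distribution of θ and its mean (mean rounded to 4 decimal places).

Posterior: Beta(4.4, 46); mean ≈ 0.0873

The binomial likelihood is conjugate to the Beta prior: with 2 successes and 37 failures, the posterior is Beta(2.4+2, 9+37) = Beta(4.4, 46).
Posterior mean = α/(α+β) = 4.4/50.4 = 0.0873.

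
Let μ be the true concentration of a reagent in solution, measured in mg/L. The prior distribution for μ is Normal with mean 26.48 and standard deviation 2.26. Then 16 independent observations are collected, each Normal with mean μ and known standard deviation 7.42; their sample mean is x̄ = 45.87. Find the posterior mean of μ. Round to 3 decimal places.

Posterior mean ≈ 38.065

Prior precision 1/τ₀² = 1/2.26² = 0.195787; data precision n/σ² = 16/7.42² = 0.290611.
Posterior precision = 0.195787 + 0.290611 = 0.486398.
Posterior mean = (0.195787·26.48 + 0.290611·45.87) / 0.486398 = 38.065.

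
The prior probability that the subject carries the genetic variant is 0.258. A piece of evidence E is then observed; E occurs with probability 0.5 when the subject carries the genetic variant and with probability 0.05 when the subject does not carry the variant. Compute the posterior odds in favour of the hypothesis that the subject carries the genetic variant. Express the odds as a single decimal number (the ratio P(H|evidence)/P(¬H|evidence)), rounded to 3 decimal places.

Prior odds = 0.258/(1−0.258) = 0.34771. In log-odds, ln(0.34771) = -1.0564.
Add log likelihood ratio: ln(10.000) = 2.3026.
Posterior log-odds = 1.2462, so posterior odds = exp(1.2462) = 3.4771.

Posterior odds ≈ 3.477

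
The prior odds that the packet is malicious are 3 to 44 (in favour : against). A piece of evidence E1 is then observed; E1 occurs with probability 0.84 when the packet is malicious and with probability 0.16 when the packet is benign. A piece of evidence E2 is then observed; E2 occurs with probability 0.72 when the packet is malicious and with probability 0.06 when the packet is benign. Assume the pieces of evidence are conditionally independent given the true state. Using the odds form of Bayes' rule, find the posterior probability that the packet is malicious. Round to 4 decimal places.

Posterior probability ≈ 0.8112

Prior odds = 3/44 = 0.068182. In log-odds, ln(0.068182) = -2.6856.
Add log likelihood ratios: ln(5.2500) + ln(12.000) = 4.1431.
Posterior log-odds = 1.4576, so posterior odds = exp(1.4576) = 4.2955. Converting, P(H|E) = 4.2955/5.2955 = 0.8112.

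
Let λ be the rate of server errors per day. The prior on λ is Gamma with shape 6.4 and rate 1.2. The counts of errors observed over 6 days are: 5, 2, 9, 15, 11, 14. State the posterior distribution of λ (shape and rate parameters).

Posterior: Gamma(shape=62.4, rate=7.2)

Total count ∑xᵢ = 56 over n = 6 days.
Gamma is conjugate to the Poisson likelihood: posterior is Gamma(shape = 6.4+56 = 62.4, rate = 1.2+6 = 7.2).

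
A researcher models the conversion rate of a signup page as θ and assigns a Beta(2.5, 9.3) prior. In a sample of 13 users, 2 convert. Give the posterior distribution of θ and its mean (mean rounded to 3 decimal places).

Observing 2 successes and 11 failures updates Beta(2.5, 9.3) by adding the success and failure counts to the two shape parameters: α = 2.5+2 = 4.5, β = 9.3+11 = 20.3.
E[θ | data] = 4.5/(4.5+20.3) = 0.181.

Posterior: Beta(4.5, 20.3); mean ≈ 0.181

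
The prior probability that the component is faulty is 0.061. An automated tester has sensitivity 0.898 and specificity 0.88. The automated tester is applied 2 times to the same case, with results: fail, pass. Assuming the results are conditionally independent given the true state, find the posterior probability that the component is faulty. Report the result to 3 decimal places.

Let H be the event that the component is faulty; start with P(H) = 0.061. P('fail'|H) = 0.898, P('fail'|¬H) = 0.12.
Update on result 1 ('fail'): P(H) ← 0.898·0.0610 / (0.898·0.0610 + 0.12·0.9390) = 0.054778/0.16746 = 0.3271.
Update on result 2 ('pass'): P(H) ← 0.102·0.3271 / (0.102·0.3271 + 0.88·0.6729) = 0.033366/0.62550 = 0.0533.

Posterior P(H) ≈ 0.053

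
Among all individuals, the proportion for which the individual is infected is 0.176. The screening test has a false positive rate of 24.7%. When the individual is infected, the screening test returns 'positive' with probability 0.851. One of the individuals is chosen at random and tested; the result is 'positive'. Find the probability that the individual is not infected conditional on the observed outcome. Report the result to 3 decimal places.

P(¬H | E) ≈ 0.576

Let H be the event that the individual is infected. P(H) = 0.176, so P(¬H) = 0.824. With E the 'positive' result, P(E|H) = 0.851 and P(E|¬H) = 0.247.
P(E) = 0.851·0.176 + 0.247·0.824 = 0.14978 + 0.20353 = 0.35330.
By Bayes' theorem, P(H|E) = 0.14978 / 0.35330 = 0.424. Hence P(¬H|E) = 1 − 0.424 = 0.576.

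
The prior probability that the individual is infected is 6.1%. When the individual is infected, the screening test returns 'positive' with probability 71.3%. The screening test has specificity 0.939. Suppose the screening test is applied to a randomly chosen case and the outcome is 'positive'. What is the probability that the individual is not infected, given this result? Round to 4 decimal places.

P(¬H | E) ≈ 0.5684

Write H for 'the individual is infected'. Prior odds H:¬H = 0.061/0.939 = 0.064963. For the 'positive' outcome, the likelihood ratio is 0.713/0.061 = 11.689.
Posterior odds = 0.064963 × 11.689 = 0.75932, so P(H|E) = 0.75932/(1+0.75932) = 0.4316. Then P(¬H|E) = 1 − 0.4316 = 0.5684.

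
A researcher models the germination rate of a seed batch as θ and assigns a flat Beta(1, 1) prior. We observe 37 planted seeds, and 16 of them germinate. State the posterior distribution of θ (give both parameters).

The binomial likelihood is conjugate to the Beta prior: with 16 successes and 21 failures, the posterior is Beta(1+16, 1+21) = Beta(17, 22).

Posterior: Beta(17, 22)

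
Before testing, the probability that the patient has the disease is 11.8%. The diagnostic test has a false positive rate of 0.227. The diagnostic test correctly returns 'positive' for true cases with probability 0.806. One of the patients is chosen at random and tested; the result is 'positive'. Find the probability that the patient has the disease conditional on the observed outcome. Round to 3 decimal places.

Write H for 'the patient has the disease'. Prior odds H:¬H = 0.118/0.882 = 0.13379. For the 'positive' outcome, the likelihood ratio is 0.806/0.227 = 3.5507.
Posterior odds = 0.13379 × 3.5507 = 0.47503, so P(H|E) = 0.47503/(1+0.47503) = 0.322.

P(H | E) ≈ 0.322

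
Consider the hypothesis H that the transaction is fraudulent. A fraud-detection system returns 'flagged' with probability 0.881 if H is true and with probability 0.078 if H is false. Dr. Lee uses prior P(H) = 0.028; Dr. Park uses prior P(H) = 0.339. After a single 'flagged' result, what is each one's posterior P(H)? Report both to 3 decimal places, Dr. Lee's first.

The likelihood ratio for a 'flagged' result is 0.881/0.078 = 11.295.
Dr. Lee: prior odds 0.028/0.972 = 0.028807; posterior odds 0.32537; posterior probability 0.245.
Dr. Park: prior odds 0.339/0.661 = 0.51286; posterior odds 5.7927; posterior probability 0.853.

Dr. Lee: 0.245; Dr. Park: 0.853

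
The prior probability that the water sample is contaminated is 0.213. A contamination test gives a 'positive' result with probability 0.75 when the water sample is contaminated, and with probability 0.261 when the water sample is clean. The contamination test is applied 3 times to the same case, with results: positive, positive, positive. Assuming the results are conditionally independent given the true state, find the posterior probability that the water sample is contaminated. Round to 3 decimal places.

With H the event that the water sample is contaminated, the joint likelihood of the observed sequence is P(data|H) = 0.75·0.75·0.75 = 0.42188 and P(data|¬H) = 0.261·0.261·0.261 = 0.017780.
Bayes: P(H|data) = 0.213·0.42188 / (0.213·0.42188 + 0.787·0.017780) = 0.089859/0.10385 = 0.8653.

Posterior P(H) ≈ 0.865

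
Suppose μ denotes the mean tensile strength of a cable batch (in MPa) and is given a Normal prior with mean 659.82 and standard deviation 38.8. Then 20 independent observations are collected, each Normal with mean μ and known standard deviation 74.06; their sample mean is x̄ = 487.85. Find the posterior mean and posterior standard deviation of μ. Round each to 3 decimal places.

Posterior mean ≈ 514.350; posterior SD ≈ 15.231

Prior precision 1/τ₀² = 1/38.8² = 0.00066426; data precision n/σ² = 20/74.06² = 0.00364639.
Posterior precision = 0.00066426 + 0.00364639 = 0.00431064, giving posterior SD = 1/√0.00431064 = 15.231.
Posterior mean = (0.00066426·659.82 + 0.00364639·487.85) / 0.00431064 = 514.350.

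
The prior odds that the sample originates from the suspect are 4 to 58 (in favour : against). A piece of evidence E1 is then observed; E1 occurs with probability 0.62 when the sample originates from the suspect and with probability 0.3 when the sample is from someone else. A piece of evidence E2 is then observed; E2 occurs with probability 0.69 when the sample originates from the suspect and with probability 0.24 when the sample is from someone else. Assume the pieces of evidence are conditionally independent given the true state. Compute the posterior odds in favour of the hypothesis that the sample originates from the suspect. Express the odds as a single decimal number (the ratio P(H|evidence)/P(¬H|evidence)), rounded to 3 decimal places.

Posterior odds ≈ 0.410

Prior odds = 4/58 = 0.068966.
Likelihood ratio for E1 = 0.62/0.3 = 2.0667.
Likelihood ratio for E2 = 0.69/0.24 = 2.8750.
Posterior odds = prior odds × LR₁ × LR₂ = 0.40977.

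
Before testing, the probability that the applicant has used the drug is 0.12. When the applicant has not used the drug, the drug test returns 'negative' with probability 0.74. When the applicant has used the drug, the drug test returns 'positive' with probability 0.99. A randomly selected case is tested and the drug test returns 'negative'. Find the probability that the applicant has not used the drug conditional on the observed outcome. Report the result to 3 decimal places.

P(¬H | E) ≈ 0.998

Let H be the event that the applicant has used the drug. P(H) = 0.12, so P(¬H) = 0.88. With E the 'negative' result, P(E|H) = 0.01 and P(E|¬H) = 0.74.
P(E) = 0.01·0.12 + 0.74·0.88 = 0.0012000 + 0.65120 = 0.65240.
By Bayes' theorem, P(H|E) = 0.0012000 / 0.65240 = 0.002. Hence P(¬H|E) = 1 − 0.002 = 0.998.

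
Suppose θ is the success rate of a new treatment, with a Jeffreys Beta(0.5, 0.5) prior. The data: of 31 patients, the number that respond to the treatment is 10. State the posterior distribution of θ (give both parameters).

Posterior: Beta(10.5, 21.5)

Observing 10 successes and 21 failures updates Beta(0.5, 0.5) by adding the success and failure counts to the two shape parameters: α = 0.5+10 = 10.5, β = 0.5+21 = 21.5.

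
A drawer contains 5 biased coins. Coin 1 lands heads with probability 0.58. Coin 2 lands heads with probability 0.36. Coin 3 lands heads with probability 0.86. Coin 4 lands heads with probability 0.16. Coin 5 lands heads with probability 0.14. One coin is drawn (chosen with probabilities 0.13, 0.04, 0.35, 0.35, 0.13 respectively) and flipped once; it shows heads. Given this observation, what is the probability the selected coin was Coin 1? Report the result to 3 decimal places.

Tabulate prior·likelihood by source: [1] prior 0.13, lik 0.58, product 0.07540; [2] prior 0.04, lik 0.36, product 0.01440; [3] prior 0.35, lik 0.86, product 0.3010; [4] prior 0.35, lik 0.16, product 0.05600; [5] prior 0.13, lik 0.14, product 0.01820.
Normalizing constant = 0.46500; the posterior for Coin 1 is its product over the sum, 0.07540/0.46500 = 0.162.

Posterior probability ≈ 0.162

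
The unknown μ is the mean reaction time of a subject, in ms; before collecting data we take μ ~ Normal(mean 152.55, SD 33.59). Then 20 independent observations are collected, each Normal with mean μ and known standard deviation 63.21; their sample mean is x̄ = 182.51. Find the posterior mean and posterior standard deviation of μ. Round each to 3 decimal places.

With known σ, the Normal prior is conjugate. Weight on the data is w = (n/σ²)/(n/σ² + 1/τ₀²) = 0.00500563/(0.00500563+0.00088630) = 0.84957.
Posterior mean = w·x̄ + (1−w)·μ₀ = 0.84957·182.51 + 0.15043·152.55 = 178.003. Posterior variance = 1/(0.00500563+0.00088630) = 169.724, so SD = 13.028.

Posterior mean ≈ 178.003; posterior SD ≈ 13.028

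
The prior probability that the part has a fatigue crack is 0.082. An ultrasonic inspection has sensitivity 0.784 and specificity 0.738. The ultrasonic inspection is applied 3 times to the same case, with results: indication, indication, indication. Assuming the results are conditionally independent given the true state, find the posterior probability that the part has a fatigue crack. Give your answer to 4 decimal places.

Posterior P(H) ≈ 0.7053

Let H be the event that the part has a fatigue crack; start with P(H) = 0.082. P('indication'|H) = 0.784, P('indication'|¬H) = 0.262.
Update on result 1 ('indication'): P(H) ← 0.784·0.0820 / (0.784·0.0820 + 0.262·0.9180) = 0.064288/0.30480 = 0.2109.
Update on result 2 ('indication'): P(H) ← 0.784·0.2109 / (0.784·0.2109 + 0.262·0.7891) = 0.16536/0.37210 = 0.4444.
Update on result 3 ('indication'): P(H) ← 0.784·0.4444 / (0.784·0.4444 + 0.262·0.5556) = 0.34840/0.49397 = 0.7053.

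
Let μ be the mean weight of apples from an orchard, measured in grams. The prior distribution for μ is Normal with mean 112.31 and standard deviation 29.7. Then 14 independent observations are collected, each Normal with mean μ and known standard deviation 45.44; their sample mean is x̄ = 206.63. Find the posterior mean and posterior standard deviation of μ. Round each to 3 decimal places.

Prior precision 1/τ₀² = 1/29.7² = 0.00113367; data precision n/σ² = 14/45.44² = 0.00678034.
Posterior precision = 0.00113367 + 0.00678034 = 0.00791401, giving posterior SD = 1/√0.00791401 = 11.241.
Posterior mean = (0.00113367·112.31 + 0.00678034·206.63) / 0.00791401 = 193.119.

Posterior mean ≈ 193.119; posterior SD ≈ 11.241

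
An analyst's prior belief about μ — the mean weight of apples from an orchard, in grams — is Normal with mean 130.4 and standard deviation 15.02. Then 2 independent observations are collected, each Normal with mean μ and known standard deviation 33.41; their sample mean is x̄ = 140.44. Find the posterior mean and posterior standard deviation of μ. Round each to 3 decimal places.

Posterior mean ≈ 133.290; posterior SD ≈ 12.675

Prior precision 1/τ₀² = 1/15.02² = 0.00443262; data precision n/σ² = 2/33.41² = 0.00179175.
Posterior precision = 0.00443262 + 0.00179175 = 0.00622436, giving posterior SD = 1/√0.00622436 = 12.675.
Posterior mean = (0.00443262·130.4 + 0.00179175·140.44) / 0.00622436 = 133.290.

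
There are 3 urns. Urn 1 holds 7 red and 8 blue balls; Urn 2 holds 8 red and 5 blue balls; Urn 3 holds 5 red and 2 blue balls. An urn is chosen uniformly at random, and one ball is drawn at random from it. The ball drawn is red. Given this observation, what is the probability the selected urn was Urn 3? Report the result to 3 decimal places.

Posterior probability ≈ 0.398

Tabulate prior·likelihood by source: [1] prior 0.333333, lik 0.4667, product 0.1556; [2] prior 0.333333, lik 0.6154, product 0.2051; [3] prior 0.333333, lik 0.7143, product 0.2381.
Normalizing constant = 0.59878; the posterior for Urn 3 is its product over the sum, 0.2381/0.59878 = 0.398.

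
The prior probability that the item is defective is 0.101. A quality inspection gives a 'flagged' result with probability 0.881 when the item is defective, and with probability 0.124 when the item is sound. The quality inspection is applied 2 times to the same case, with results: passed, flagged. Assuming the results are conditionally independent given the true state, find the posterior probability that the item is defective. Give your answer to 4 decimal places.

Posterior P(H) ≈ 0.0978

Let H be the event that the item is defective; start with P(H) = 0.101. P('flagged'|H) = 0.881, P('flagged'|¬H) = 0.124.
Update on result 1 ('passed'): P(H) ← 0.119·0.1010 / (0.119·0.1010 + 0.876·0.8990) = 0.012019/0.79954 = 0.0150.
Update on result 2 ('flagged'): P(H) ← 0.881·0.0150 / (0.881·0.0150 + 0.124·0.9850) = 0.013243/0.13538 = 0.0978.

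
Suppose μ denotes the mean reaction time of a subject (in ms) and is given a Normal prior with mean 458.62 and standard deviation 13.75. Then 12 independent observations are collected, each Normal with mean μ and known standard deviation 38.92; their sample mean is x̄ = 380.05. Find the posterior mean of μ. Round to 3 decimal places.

Posterior mean ≈ 411.506

Prior precision 1/τ₀² = 1/13.75² = 0.00528926; data precision n/σ² = 12/38.92² = 0.00792201.
Posterior precision = 0.00528926 + 0.00792201 = 0.0132113.
Posterior mean = (0.00528926·458.62 + 0.00792201·380.05) / 0.0132113 = 411.506.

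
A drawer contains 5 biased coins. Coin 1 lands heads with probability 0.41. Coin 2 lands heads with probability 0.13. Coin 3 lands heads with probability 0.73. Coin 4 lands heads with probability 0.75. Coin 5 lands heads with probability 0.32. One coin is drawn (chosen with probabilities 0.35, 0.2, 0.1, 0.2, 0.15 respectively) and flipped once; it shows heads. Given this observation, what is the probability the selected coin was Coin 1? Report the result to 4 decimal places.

Tabulate prior·likelihood by source: [1] prior 0.35, lik 0.41, product 0.1435; [2] prior 0.2, lik 0.13, product 0.02600; [3] prior 0.1, lik 0.73, product 0.07300; [4] prior 0.2, lik 0.75, product 0.1500; [5] prior 0.15, lik 0.32, product 0.04800.
Normalizing constant = 0.44050; the posterior for Coin 1 is its product over the sum, 0.1435/0.44050 = 0.3258.

Posterior probability ≈ 0.3258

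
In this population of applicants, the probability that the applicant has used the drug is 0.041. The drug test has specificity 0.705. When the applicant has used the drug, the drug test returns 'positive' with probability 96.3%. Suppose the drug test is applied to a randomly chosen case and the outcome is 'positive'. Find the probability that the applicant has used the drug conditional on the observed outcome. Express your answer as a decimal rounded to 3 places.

P(H | E) ≈ 0.122

Let H be the event that the applicant has used the drug. P(H) = 0.041, so P(¬H) = 0.959. With E the 'positive' result, P(E|H) = 0.963 and P(E|¬H) = 0.295.
P(E) = 0.963·0.041 + 0.295·0.959 = 0.039483 + 0.28290 = 0.32239.
By Bayes' theorem, P(H|E) = 0.039483 / 0.32239 = 0.122.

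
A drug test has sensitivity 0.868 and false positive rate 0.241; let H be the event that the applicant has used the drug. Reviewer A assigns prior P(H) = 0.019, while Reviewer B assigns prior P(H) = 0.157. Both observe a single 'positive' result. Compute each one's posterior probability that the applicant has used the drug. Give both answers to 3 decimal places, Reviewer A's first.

Reviewer A: 0.065; Reviewer B: 0.401

The likelihood ratio for a 'positive' result is 0.868/0.241 = 3.6017.
Reviewer A: prior odds 0.019/0.981 = 0.019368; posterior odds 0.069757; posterior probability 0.065.
Reviewer B: prior odds 0.157/0.843 = 0.18624; posterior odds 0.67077; posterior probability 0.401.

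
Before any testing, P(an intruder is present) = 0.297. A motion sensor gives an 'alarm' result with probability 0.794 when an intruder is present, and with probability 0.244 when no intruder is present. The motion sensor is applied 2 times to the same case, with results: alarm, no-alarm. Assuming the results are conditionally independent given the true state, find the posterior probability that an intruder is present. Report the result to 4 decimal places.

Posterior P(H) ≈ 0.2725

With H the event that an intruder is present, the joint likelihood of the observed sequence is P(data|H) = 0.794·0.206 = 0.16356 and P(data|¬H) = 0.244·0.756 = 0.18446.
Bayes: P(H|data) = 0.297·0.16356 / (0.297·0.16356 + 0.703·0.18446) = 0.048579/0.17826 = 0.2725.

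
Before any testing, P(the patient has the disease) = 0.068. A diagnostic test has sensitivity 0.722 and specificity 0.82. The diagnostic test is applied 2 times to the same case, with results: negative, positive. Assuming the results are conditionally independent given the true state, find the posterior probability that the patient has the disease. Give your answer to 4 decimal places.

With H the event that the patient has the disease, the joint likelihood of the observed sequence is P(data|H) = 0.278·0.722 = 0.20072 and P(data|¬H) = 0.82·0.18 = 0.14760.
Bayes: P(H|data) = 0.068·0.20072 / (0.068·0.20072 + 0.932·0.14760) = 0.013649/0.15121 = 0.0903.

Posterior P(H) ≈ 0.0903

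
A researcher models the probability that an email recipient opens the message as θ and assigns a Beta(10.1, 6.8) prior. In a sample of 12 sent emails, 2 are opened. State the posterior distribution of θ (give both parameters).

Posterior: Beta(12.1, 16.8)

Observing 2 successes and 10 failures updates Beta(10.1, 6.8) by adding the success and failure counts to the two shape parameters: α = 10.1+2 = 12.1, β = 6.8+10 = 16.8.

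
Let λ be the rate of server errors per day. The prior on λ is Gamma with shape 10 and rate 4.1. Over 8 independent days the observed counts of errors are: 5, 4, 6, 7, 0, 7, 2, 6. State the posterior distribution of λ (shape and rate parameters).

Posterior: Gamma(shape=47, rate=12.1)

The Poisson likelihood adds the total count to the shape and the number of exposure periods to the rate. Here ∑xᵢ = 37 and n = 8, so shape 10→47 and rate 4.1→12.1.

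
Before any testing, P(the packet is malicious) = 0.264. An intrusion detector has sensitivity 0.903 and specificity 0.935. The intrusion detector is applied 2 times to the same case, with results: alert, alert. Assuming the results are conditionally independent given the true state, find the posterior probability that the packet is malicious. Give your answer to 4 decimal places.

Posterior P(H) ≈ 0.9858

Let H be the event that the packet is malicious; start with P(H) = 0.264. P('alert'|H) = 0.903, P('alert'|¬H) = 0.065.
Update on result 1 ('alert'): P(H) ← 0.903·0.2640 / (0.903·0.2640 + 0.065·0.7360) = 0.23839/0.28623 = 0.8329.
Update on result 2 ('alert'): P(H) ← 0.903·0.8329 / (0.903·0.8329 + 0.065·0.1671) = 0.75208/0.76294 = 0.9858.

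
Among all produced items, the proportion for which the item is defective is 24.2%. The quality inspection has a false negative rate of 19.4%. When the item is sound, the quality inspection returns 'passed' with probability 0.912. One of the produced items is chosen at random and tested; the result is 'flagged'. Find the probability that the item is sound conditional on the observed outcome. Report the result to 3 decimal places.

Write H for 'the item is defective'. Prior odds H:¬H = 0.242/0.758 = 0.31926. For the 'flagged' outcome, the likelihood ratio is 0.806/0.088 = 9.1591.
Posterior odds = 0.31926 × 9.1591 = 2.9241, so P(H|E) = 2.9241/(1+2.9241) = 0.745. Then P(¬H|E) = 1 − 0.745 = 0.255.

P(¬H | E) ≈ 0.255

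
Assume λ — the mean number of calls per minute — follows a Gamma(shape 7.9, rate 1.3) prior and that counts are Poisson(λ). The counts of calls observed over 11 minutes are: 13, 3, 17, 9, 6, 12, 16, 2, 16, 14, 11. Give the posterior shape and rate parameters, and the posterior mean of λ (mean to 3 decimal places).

Posterior: Gamma(shape=126.9, rate=12.3); mean ≈ 10.317

Total count ∑xᵢ = 119 over n = 11 minutes.
Gamma is conjugate to the Poisson likelihood: posterior is Gamma(shape = 7.9+119 = 126.9, rate = 1.3+11 = 12.3).
Posterior mean = shape/rate = 126.9/12.3 = 10.317.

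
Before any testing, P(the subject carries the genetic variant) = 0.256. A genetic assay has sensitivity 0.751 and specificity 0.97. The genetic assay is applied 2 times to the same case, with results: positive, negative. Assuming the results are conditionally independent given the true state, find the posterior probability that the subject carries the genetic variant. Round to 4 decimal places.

With H the event that the subject carries the genetic variant, the joint likelihood of the observed sequence is P(data|H) = 0.751·0.249 = 0.18700 and P(data|¬H) = 0.03·0.97 = 0.029100.
Bayes: P(H|data) = 0.256·0.18700 / (0.256·0.18700 + 0.744·0.029100) = 0.047872/0.069522 = 0.6886.

Posterior P(H) ≈ 0.6886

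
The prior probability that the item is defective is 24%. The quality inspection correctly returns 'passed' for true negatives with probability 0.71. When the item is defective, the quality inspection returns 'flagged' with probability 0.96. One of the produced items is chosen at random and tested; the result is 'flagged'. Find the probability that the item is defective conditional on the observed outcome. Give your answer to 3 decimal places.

P(H | E) ≈ 0.511

Let H be the event that the item is defective. P(H) = 0.24, so P(¬H) = 0.76. With E the 'flagged' result, P(E|H) = 0.96 and P(E|¬H) = 0.29.
P(E) = 0.96·0.24 + 0.29·0.76 = 0.23040 + 0.22040 = 0.45080.
By Bayes' theorem, P(H|E) = 0.23040 / 0.45080 = 0.511.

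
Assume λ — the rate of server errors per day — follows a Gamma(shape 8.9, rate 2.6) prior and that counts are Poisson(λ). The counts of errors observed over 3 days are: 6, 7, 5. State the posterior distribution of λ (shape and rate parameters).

Posterior: Gamma(shape=26.9, rate=5.6)

The Poisson likelihood adds the total count to the shape and the number of exposure periods to the rate. Here ∑xᵢ = 18 and n = 3, so shape 8.9→26.9 and rate 2.6→5.6.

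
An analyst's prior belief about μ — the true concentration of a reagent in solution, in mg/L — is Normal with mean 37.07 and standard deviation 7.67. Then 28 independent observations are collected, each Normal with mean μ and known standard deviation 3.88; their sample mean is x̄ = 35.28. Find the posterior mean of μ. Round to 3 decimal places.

Posterior mean ≈ 35.296

Prior precision 1/τ₀² = 1/7.67² = 0.0169984; data precision n/σ² = 28/3.88² = 1.85992.
Posterior precision = 0.0169984 + 1.85992 = 1.87692.
Posterior mean = (0.0169984·37.07 + 1.85992·35.28) / 1.87692 = 35.296.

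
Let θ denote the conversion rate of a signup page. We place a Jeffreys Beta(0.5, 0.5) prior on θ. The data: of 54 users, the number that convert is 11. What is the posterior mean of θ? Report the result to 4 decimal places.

Observing 11 successes and 43 failures updates Beta(0.5, 0.5) by adding the success and failure counts to the two shape parameters: α = 0.5+11 = 11.5, β = 0.5+43 = 43.5.
E[θ | data] = 11.5/(11.5+43.5) = 0.2091.

Posterior mean ≈ 0.2091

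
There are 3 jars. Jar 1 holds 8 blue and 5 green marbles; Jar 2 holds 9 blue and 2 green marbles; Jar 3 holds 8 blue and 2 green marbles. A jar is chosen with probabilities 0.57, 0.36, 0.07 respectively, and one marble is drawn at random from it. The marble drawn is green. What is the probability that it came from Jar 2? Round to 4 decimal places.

Tabulate prior·likelihood by source: [1] prior 0.57, lik 0.3846, product 0.2192; [2] prior 0.36, lik 0.1818, product 0.06545; [3] prior 0.07, lik 0.2, product 0.01400.
Normalizing constant = 0.29869; the posterior for Jar 2 is its product over the sum, 0.06545/0.29869 = 0.2191.

Posterior probability ≈ 0.2191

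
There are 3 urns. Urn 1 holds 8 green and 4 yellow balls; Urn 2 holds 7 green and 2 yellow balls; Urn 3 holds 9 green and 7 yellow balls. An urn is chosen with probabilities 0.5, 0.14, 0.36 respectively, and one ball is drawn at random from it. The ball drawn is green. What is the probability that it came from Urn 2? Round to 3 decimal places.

Posterior probability ≈ 0.169

Tabulate prior·likelihood by source: [1] prior 0.5, lik 0.6667, product 0.3333; [2] prior 0.14, lik 0.7778, product 0.1089; [3] prior 0.36, lik 0.5625, product 0.2025.
Normalizing constant = 0.64472; the posterior for Urn 2 is its product over the sum, 0.1089/0.64472 = 0.169.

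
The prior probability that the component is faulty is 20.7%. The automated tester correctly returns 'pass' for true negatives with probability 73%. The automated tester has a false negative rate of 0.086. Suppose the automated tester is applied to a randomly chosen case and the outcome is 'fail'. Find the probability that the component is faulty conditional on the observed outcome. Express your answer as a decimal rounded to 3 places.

P(H | E) ≈ 0.469

Write H for 'the component is faulty'. Prior odds H:¬H = 0.207/0.793 = 0.26103. For the 'fail' outcome, the likelihood ratio is 0.914/0.27 = 3.3852.
Posterior odds = 0.26103 × 3.3852 = 0.88365, so P(H|E) = 0.88365/(1+0.88365) = 0.469.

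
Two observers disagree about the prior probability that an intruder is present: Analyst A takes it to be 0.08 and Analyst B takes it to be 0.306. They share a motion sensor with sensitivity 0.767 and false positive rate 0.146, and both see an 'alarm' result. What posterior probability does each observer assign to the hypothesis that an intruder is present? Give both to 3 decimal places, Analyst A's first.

Analyst A: 0.314; Analyst B: 0.698

P('+'|H) = 0.767, P('+'|¬H) = 0.146.
Analyst A: numerator 0.767·0.08 = 0.061360; evidence = 0.061360+0.146·0.92 = 0.19568; posterior = 0.314.
Analyst B: numerator 0.767·0.306 = 0.23470; evidence = 0.23470+0.146·0.694 = 0.33603; posterior = 0.698.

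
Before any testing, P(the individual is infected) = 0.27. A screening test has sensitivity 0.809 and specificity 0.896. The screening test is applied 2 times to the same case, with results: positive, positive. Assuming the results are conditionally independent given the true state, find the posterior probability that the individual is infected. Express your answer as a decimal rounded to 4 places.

With H the event that the individual is infected, the joint likelihood of the observed sequence is P(data|H) = 0.809·0.809 = 0.65448 and P(data|¬H) = 0.104·0.104 = 0.010816.
Bayes: P(H|data) = 0.27·0.65448 / (0.27·0.65448 + 0.73·0.010816) = 0.17671/0.18461 = 0.9572.

Posterior P(H) ≈ 0.9572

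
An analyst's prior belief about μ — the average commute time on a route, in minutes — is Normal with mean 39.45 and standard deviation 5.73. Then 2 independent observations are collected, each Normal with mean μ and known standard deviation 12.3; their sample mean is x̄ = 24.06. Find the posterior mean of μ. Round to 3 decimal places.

Posterior mean ≈ 34.792

With known σ, the Normal prior is conjugate. Weight on the data is w = (n/σ²)/(n/σ² + 1/τ₀²) = 0.0132196/(0.0132196+0.0304573) = 0.30267.
Posterior mean = w·x̄ + (1−w)·μ₀ = 0.30267·24.06 + 0.69733·39.45 = 34.792.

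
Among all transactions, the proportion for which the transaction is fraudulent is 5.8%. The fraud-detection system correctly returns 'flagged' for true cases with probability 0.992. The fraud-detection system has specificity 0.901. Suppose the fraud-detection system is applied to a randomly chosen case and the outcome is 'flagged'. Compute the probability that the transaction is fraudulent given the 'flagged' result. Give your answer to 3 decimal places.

Write H for 'the transaction is fraudulent'. Prior odds H:¬H = 0.058/0.942 = 0.061571. For the 'flagged' outcome, the likelihood ratio is 0.992/0.099 = 10.020.
Posterior odds = 0.061571 × 10.020 = 0.61696, so P(H|E) = 0.61696/(1+0.61696) = 0.382.

P(H | E) ≈ 0.382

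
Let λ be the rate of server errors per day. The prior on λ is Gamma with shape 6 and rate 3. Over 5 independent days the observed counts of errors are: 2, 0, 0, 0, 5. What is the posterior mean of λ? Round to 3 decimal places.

The Poisson likelihood adds the total count to the shape and the number of exposure periods to the rate. Here ∑xᵢ = 7 and n = 5, so shape 6→13 and rate 3→8.
E[λ | data] = 13/8 = 1.625.

Posterior mean ≈ 1.625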